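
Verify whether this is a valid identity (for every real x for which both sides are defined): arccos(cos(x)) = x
Claim: arccos(cos(x)) = x.
Test a specific point where both sides are defined: x = -π/3.
LHS = arccos(cos(x)) ≈ 1.0472
RHS = x ≈ -1.0472
Since 1.0472 ≠ -1.0472, the equation fails at this point, so it cannot hold for every real x for which both sides are defined.
arccos only returns values in [0, π], so arccos(cos(x)) = x holds only for x in that interval, not for all real x.

Conclusion: No, this is NOT an identity.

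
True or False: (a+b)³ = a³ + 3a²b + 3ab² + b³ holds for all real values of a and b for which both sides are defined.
Claim: (a+b)³ = a³ + 3a²b + 3ab² + b³.
Reasoning: (a+b)³ = (a+b)(a+b)² = (a+b)(a² + 2ab + b²) = a³ + 2a²b + ab² + a²b + 2ab² + b³ = a³ + 3a²b + 3ab² + b³.
So the two sides agree for all real values of a and b for which both sides are defined.

Conclusion: True.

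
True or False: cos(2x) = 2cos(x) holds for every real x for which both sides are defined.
False.

Claim: cos(2x) = 2cos(x).
Test a specific point where both sides are defined: x = π/4.
LHS = cos(2x) ≈ 0.0000
RHS = 2cos(x) ≈ 1.4142
Since 0.0000 ≠ 1.4142, the equation fails at this point, so it cannot hold for every real x for which both sides are defined.
The correct double-angle formula is cos(2x) = cos²x - sin²x.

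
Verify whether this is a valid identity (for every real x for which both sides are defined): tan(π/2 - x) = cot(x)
Claim: tan(π/2 - x) = cot(x).
Reasoning: tan(π/2 - x) = sin(π/2 - x)/cos(π/2 - x) = cos(x)/sin(x) = cot(x), using the cofunction identities sin(π/2 - x) = cos(x) and cos(π/2 - x) = sin(x).
So the two sides agree for every real x for which both sides are defined.

Conclusion: Yes, this is an identity.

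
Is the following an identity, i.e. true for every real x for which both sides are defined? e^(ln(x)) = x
Claim: e^(ln(x)) = x.
Reasoning: For x > 0, ln(x) is by definition the exponent p such that e^p = x. Raising e to that exponent therefore returns x: e^(ln x) = x.
So the two sides agree for every real x for which both sides are defined.

Conclusion: Yes, this is an identity.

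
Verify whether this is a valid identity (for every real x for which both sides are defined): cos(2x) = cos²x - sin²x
Claim: cos(2x) = cos²x - sin²x.
Reasoning: Put y = x in the addition formula cos(x+y) = cos(x)cos(y) - sin(x)sin(y): cos(2x) = cos²x - sin²x.
So the two sides agree for every real x for which both sides are defined.

Conclusion: Yes, this is an identity.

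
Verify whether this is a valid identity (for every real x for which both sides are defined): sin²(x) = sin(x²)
No, this is NOT an identity.

Claim: sin²(x) = sin(x²).
Test a specific point where both sides are defined: x = -π/3.
LHS = sin²(x) ≈ 0.7500
RHS = sin(x²) ≈ 0.8897
Since 0.7500 ≠ 0.8897, the equation fails at this point, so it cannot hold for every real x for which both sides are defined.
sin²(x) means (sin x)², squaring the output; sin(x²) squares the input. These are different functions.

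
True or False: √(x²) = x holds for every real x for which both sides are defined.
Claim: √(x²) = x.
Test a specific point where both sides are defined: x = -2.
LHS = √(x²) ≈ 2.0000
RHS = x ≈ -2.0000
Since 2.0000 ≠ -2.0000, the equation fails at this point, so it cannot hold for every real x for which both sides are defined.
√(x²) = |x|, which differs from x whenever x < 0 (both sides are defined for every real x).

Conclusion: False.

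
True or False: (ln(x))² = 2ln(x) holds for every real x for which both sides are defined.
False.

Claim: (ln(x))² = 2ln(x).
Test a specific point where both sides are defined: x = 3.
LHS = (ln(x))² ≈ 1.2069
RHS = 2ln(x) ≈ 2.1972
Since 1.2069 ≠ 2.1972, the equation fails at this point, so it cannot hold for every real x for which both sides are defined.
2ln(x) equals ln(x²), which is not the same as (ln x)².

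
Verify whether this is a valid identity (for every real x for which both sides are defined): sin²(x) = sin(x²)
Claim: sin²(x) = sin(x²).
Test a specific point where both sides are defined: x = π/4.
LHS = sin²(x) ≈ 0.5000
RHS = sin(x²) ≈ 0.5785
Since 0.5000 ≠ 0.5785, the equation fails at this point, so it cannot hold for every real x for which both sides are defined.
sin²(x) means (sin x)², squaring the output; sin(x²) squares the input. These are different functions.

Conclusion: No, this is NOT an identity.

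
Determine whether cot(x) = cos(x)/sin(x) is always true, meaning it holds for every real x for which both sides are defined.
Yes, this is an identity.

Claim: cot(x) = cos(x)/sin(x).
Reasoning: cot(x) is defined as 1/tan(x) = 1/(sin(x)/cos(x)) = cos(x)/sin(x), wherever sin(x) ≠ 0.
So the two sides agree for every real x for which both sides are defined.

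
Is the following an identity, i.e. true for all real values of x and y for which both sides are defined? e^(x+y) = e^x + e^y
Claim: e^(x+y) = e^x + e^y.
Test a specific point where both sides are defined: x = 3, y = 4.
LHS = e^(x+y) ≈ 1096.6332
RHS = e^x + e^y ≈ 74.6837
Since 1096.6332 ≠ 74.6837, the equation fails at this point, so it cannot hold for all real values of x and y for which both sides are defined.
The correct rule is e^(x+y) = e^x · e^y (a product, not a sum).

Conclusion: No, this is NOT an identity.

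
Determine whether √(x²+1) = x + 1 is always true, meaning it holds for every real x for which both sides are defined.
No, this is NOT an identity.

Claim: √(x²+1) = x + 1.
Test a specific point where both sides are defined: x = -1.
LHS = √(x²+1) ≈ 1.4142
RHS = x + 1 ≈ 0.0000
Since 1.4142 ≠ 0.0000, the equation fails at this point, so it cannot hold for every real x for which both sides are defined.
(x+1)² = x² + 2x + 1 ≠ x² + 1 unless x = 0.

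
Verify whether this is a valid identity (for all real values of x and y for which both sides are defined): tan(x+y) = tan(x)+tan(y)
Claim: tan(x+y) = tan(x)+tan(y).
Test a specific point where both sides are defined: x = -π/6, y = 3π/4.
LHS = tan(x+y) ≈ -3.7321
RHS = tan(x)+tan(y) ≈ -1.5774
Since -3.7321 ≠ -1.5774, the equation fails at this point, so it cannot hold for all real values of x and y for which both sides are defined.
The correct formula is tan(x+y) = (tan(x) + tan(y))/(1 - tan(x)tan(y)).

Conclusion: No, this is NOT an identity.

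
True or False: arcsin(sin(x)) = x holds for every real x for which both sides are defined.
False.

Claim: arcsin(sin(x)) = x.
Test a specific point where both sides are defined: x = 3π/4.
LHS = arcsin(sin(x)) ≈ 0.7854
RHS = x ≈ 2.3562
Since 0.7854 ≠ 2.3562, the equation fails at this point, so it cannot hold for every real x for which both sides are defined.
arcsin only returns values in [-π/2, π/2], so arcsin(sin(x)) = x holds only for x in that interval, not for all real x.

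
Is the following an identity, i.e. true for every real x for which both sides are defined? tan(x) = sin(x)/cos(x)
Yes, this is an identity.

Claim: tan(x) = sin(x)/cos(x).
Reasoning: For an angle x whose terminal point on the unit circle is (cos x, sin x), tan(x) is defined as the ratio (second coordinate)/(first coordinate) = sin(x)/cos(x), wherever cos(x) ≠ 0.
So the two sides agree for every real x for which both sides are defined.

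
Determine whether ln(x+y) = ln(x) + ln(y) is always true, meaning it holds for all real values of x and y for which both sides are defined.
No, this is NOT an identity.

Claim: ln(x+y) = ln(x) + ln(y).
Test a specific point where both sides are defined: x = 2, y = 5.
LHS = ln(x+y) ≈ 1.9459
RHS = ln(x) + ln(y) ≈ 2.3026
Since 1.9459 ≠ 2.3026, the equation fails at this point, so it cannot hold for all real values of x and y for which both sides are defined.
ln(x) + ln(y) = ln(xy), not ln(x+y).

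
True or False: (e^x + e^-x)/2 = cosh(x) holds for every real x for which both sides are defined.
True.

Claim: (e^x + e^-x)/2 = cosh(x).
Reasoning: This is exactly the definition of the hyperbolic cosine: cosh(x) := (e^x + e^-x)/2.
So the two sides agree for every real x for which both sides are defined.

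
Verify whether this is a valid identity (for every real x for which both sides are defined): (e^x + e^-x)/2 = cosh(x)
Claim: (e^x + e^-x)/2 = cosh(x).
Reasoning: This is exactly the definition of the hyperbolic cosine: cosh(x) := (e^x + e^-x)/2.
So the two sides agree for every real x for which both sides are defined.

Conclusion: Yes, this is an identity.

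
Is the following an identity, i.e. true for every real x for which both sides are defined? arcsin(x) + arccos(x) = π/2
Yes, this is an identity.

Claim: arcsin(x) + arccos(x) = π/2.
Reasoning: Both sides are defined for -1 ≤ x ≤ 1. Let θ = arcsin(x), so sin θ = x and θ ∈ [-π/2, π/2]. Then cos(π/2 - θ) = sin θ = x and π/2 - θ ∈ [0, π], which is exactly the range of arccos, so arccos(x) = π/2 - θ. Adding: arcsin(x) + arccos(x) = θ + (π/2 - θ) = π/2.
So the two sides agree for every real x for which both sides are defined.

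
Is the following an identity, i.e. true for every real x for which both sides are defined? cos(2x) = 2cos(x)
Claim: cos(2x) = 2cos(x).
Test a specific point where both sides are defined: x = -π/2.
LHS = cos(2x) ≈ -1.0000
RHS = 2cos(x) ≈ 0.0000
Since -1.0000 ≠ 0.0000, the equation fails at this point, so it cannot hold for every real x for which both sides are defined.
The correct double-angle formula is cos(2x) = cos²x - sin²x.

Conclusion: No, this is NOT an identity.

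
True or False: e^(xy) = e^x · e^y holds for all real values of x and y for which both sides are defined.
False.

Claim: e^(xy) = e^x · e^y.
Test a specific point where both sides are defined: x = 2, y = 1/2.
LHS = e^(xy) ≈ 2.7183
RHS = e^x · e^y ≈ 12.1825
Since 2.7183 ≠ 12.1825, the equation fails at this point, so it cannot hold for all real values of x and y for which both sides are defined.
e^x · e^y = e^(x+y), not e^(xy).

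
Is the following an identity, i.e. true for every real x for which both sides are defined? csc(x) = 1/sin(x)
Claim: csc(x) = 1/sin(x).
Reasoning: csc(x) is by definition the reciprocal of sin(x), wherever sin(x) ≠ 0.
So the two sides agree for every real x for which both sides are defined.

Conclusion: Yes, this is an identity.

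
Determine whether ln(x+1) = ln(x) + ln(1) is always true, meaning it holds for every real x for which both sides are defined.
Claim: ln(x+1) = ln(x) + ln(1).
Test a specific point where both sides are defined: x = 3/2.
LHS = ln(x+1) ≈ 0.9163
RHS = ln(x) + ln(1) ≈ 0.4055
Since 0.9163 ≠ 0.4055, the equation fails at this point, so it cannot hold for every real x for which both sides are defined.
ln(1) = 0, so the right side is just ln(x), which differs from ln(x+1).

Conclusion: No, this is NOT an identity.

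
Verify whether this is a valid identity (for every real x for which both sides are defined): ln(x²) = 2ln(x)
Yes, this is an identity.

Claim: ln(x²) = 2ln(x).
Reasoning: The right side requires x > 0. For x > 0, x² = (e^(ln x))² = e^(2ln x), so ln(x²) = 2ln(x). (For x < 0 the right side is undefined, so those values are outside the claim.)
So the two sides agree for every real x for which both sides are defined.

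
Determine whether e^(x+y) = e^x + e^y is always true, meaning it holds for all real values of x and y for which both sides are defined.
Claim: e^(x+y) = e^x + e^y.
Test a specific point where both sides are defined: x = 1, y = 3.
LHS = e^(x+y) ≈ 54.5982
RHS = e^x + e^y ≈ 22.8038
Since 54.5982 ≠ 22.8038, the equation fails at this point, so it cannot hold for all real values of x and y for which both sides are defined.
The correct rule is e^(x+y) = e^x · e^y (a product, not a sum).

Conclusion: No, this is NOT an identity.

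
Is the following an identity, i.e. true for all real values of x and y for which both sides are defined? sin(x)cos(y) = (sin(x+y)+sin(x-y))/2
Claim: sin(x)cos(y) = (sin(x+y)+sin(x-y))/2.
Reasoning: sin(x+y) = sin(x)cos(y) + cos(x)sin(y) and sin(x-y) = sin(x)cos(y) - cos(x)sin(y). Adding, sin(x+y) + sin(x-y) = 2sin(x)cos(y); divide by 2.
So the two sides agree for all real values of x and y for which both sides are defined.

Conclusion: Yes, this is an identity.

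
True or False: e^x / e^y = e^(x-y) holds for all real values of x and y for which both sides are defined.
True.

Claim: e^x / e^y = e^(x-y).
Reasoning: 1/e^y = e^(-y), so e^x / e^y = e^x · e^(-y) = e^(x + (-y)) = e^(x-y) by the product rule for exponents.
So the two sides agree for all real values of x and y for which both sides are defined.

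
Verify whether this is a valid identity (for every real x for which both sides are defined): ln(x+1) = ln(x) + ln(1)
Claim: ln(x+1) = ln(x) + ln(1).
Test a specific point where both sides are defined: x = 1.
LHS = ln(x+1) ≈ 0.6931
RHS = ln(x) + ln(1) ≈ 0.0000
Since 0.6931 ≠ 0.0000, the equation fails at this point, so it cannot hold for every real x for which both sides are defined.
ln(1) = 0, so the right side is just ln(x), which differs from ln(x+1).

Conclusion: No, this is NOT an identity.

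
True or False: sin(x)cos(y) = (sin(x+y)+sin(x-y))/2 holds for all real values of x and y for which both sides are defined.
Claim: sin(x)cos(y) = (sin(x+y)+sin(x-y))/2.
Reasoning: sin(x+y) = sin(x)cos(y) + cos(x)sin(y) and sin(x-y) = sin(x)cos(y) - cos(x)sin(y). Adding, sin(x+y) + sin(x-y) = 2sin(x)cos(y); divide by 2.
So the two sides agree for all real values of x and y for which both sides are defined.

Conclusion: True.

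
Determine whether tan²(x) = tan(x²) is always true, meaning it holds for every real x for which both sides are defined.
Claim: tan²(x) = tan(x²).
Test a specific point where both sides are defined: x = -π/6.
LHS = tan²(x) ≈ 0.3333
RHS = tan(x²) ≈ 0.2812
Since 0.3333 ≠ 0.2812, the equation fails at this point, so it cannot hold for every real x for which both sides are defined.
tan²(x) means (tan x)², squaring the output; tan(x²) squares the input. These are different functions.

Conclusion: No, this is NOT an identity.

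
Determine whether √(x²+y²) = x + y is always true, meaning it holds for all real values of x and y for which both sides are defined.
No, this is NOT an identity.

Claim: √(x²+y²) = x + y.
Test a specific point where both sides are defined: x = -2, y = 2.
LHS = √(x²+y²) ≈ 2.8284
RHS = x + y ≈ 0.0000
Since 2.8284 ≠ 0.0000, the equation fails at this point, so it cannot hold for all real values of x and y for which both sides are defined.
(x+y)² = x² + 2xy + y², not x² + y², so the square root does not split this way.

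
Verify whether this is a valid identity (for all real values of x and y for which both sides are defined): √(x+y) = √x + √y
No, this is NOT an identity.

Claim: √(x+y) = √x + √y.
Test a specific point where both sides are defined: x = 1, y = 2.
LHS = √(x+y) ≈ 1.7321
RHS = √x + √y ≈ 2.4142
Since 1.7321 ≠ 2.4142, the equation fails at this point, so it cannot hold for all real values of x and y for which both sides are defined.
Squaring the right side gives x + 2√(xy) + y, not x + y.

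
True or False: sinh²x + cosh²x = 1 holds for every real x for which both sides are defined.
Claim: sinh²x + cosh²x = 1.
Test a specific point where both sides are defined: x = 3.
LHS = sinh²x + cosh²x ≈ 201.7156
RHS = 1 ≈ 1.0000
Since 201.7156 ≠ 1.0000, the equation fails at this point, so it cannot hold for every real x for which both sides are defined.
The correct hyperbolic identity is cosh²x - sinh²x = 1 (a difference); the sum sinh²x + cosh²x equals cosh(2x).

Conclusion: False.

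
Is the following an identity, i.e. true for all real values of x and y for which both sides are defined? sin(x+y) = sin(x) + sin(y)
No, this is NOT an identity.

Claim: sin(x+y) = sin(x) + sin(y).
Test a specific point where both sides are defined: x = 3π/4, y = π.
LHS = sin(x+y) ≈ -0.7071
RHS = sin(x) + sin(y) ≈ 0.7071
Since -0.7071 ≠ 0.7071, the equation fails at this point, so it cannot hold for all real values of x and y for which both sides are defined.
The correct expansion is sin(x+y) = sin(x)cos(y) + cos(x)sin(y); sine is not additive.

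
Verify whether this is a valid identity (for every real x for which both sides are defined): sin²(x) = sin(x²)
Claim: sin²(x) = sin(x²).
Test a specific point where both sides are defined: x = π/6.
LHS = sin²(x) ≈ 0.2500
RHS = sin(x²) ≈ 0.2707
Since 0.2500 ≠ 0.2707, the equation fails at this point, so it cannot hold for every real x for which both sides are defined.
sin²(x) means (sin x)², squaring the output; sin(x²) squares the input. These are different functions.

Conclusion: No, this is NOT an identity.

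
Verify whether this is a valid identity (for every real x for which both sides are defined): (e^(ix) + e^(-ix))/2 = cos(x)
Yes, this is an identity.

Claim: (e^(ix) + e^(-ix))/2 = cos(x).
Reasoning: By Euler's formula e^(ix) = cos(x) + i·sin(x) and e^(-ix) = cos(x) - i·sin(x). Adding cancels the sine terms: e^(ix) + e^(-ix) = 2cos(x); divide by 2.
So the two sides agree for every real x for which both sides are defined.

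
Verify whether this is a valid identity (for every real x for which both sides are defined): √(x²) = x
No, this is NOT an identity.

Claim: √(x²) = x.
Test a specific point where both sides are defined: x = -2.
LHS = √(x²) ≈ 2.0000
RHS = x ≈ -2.0000
Since 2.0000 ≠ -2.0000, the equation fails at this point, so it cannot hold for every real x for which both sides are defined.
√(x²) = |x|, which differs from x whenever x < 0 (both sides are defined for every real x).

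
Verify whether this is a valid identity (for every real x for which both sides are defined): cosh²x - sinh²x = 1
Claim: cosh²x - sinh²x = 1.
Reasoning: With cosh(x) = (e^x + e^-x)/2 and sinh(x) = (e^x - e^-x)/2: cosh²x = (e^(2x) + 2 + e^(-2x))/4 and sinh²x = (e^(2x) - 2 + e^(-2x))/4. Subtracting leaves 4/4 = 1.
So the two sides agree for every real x for which both sides are defined.

Conclusion: Yes, this is an identity.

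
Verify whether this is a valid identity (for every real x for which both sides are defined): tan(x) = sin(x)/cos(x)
Yes, this is an identity.

Claim: tan(x) = sin(x)/cos(x).
Reasoning: For an angle x whose terminal point on the unit circle is (cos x, sin x), tan(x) is defined as the ratio (second coordinate)/(first coordinate) = sin(x)/cos(x), wherever cos(x) ≠ 0.
So the two sides agree for every real x for which both sides are defined.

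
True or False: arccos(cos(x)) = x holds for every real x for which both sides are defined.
Claim: arccos(cos(x)) = x.
Test a specific point where both sides are defined: x = -π/3.
LHS = arccos(cos(x)) ≈ 1.0472
RHS = x ≈ -1.0472
Since 1.0472 ≠ -1.0472, the equation fails at this point, so it cannot hold for every real x for which both sides are defined.
arccos only returns values in [0, π], so arccos(cos(x)) = x holds only for x in that interval, not for all real x.

Conclusion: False.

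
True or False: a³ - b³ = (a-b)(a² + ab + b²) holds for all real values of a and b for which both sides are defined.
Claim: a³ - b³ = (a-b)(a² + ab + b²).
Reasoning: Expand the right side: (a-b)(a² + ab + b²) = a³ + a²b + ab² - a²b - ab² - b³ = a³ - b³ (the middle terms cancel in pairs).
So the two sides agree for all real values of a and b for which both sides are defined.

Conclusion: True.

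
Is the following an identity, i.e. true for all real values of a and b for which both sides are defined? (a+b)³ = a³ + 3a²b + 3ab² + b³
Yes, this is an identity.

Claim: (a+b)³ = a³ + 3a²b + 3ab² + b³.
Reasoning: (a+b)³ = (a+b)(a+b)² = (a+b)(a² + 2ab + b²) = a³ + 2a²b + ab² + a²b + 2ab² + b³ = a³ + 3a²b + 3ab² + b³.
So the two sides agree for all real values of a and b for which both sides are defined.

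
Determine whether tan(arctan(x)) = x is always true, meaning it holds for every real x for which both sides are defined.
Claim: tan(arctan(x)) = x.
Reasoning: For every real x, arctan(x) is by definition the angle in (-π/2, π/2) whose tangent equals x. Taking the tangent of that angle returns x.
So the two sides agree for every real x for which both sides are defined.

Conclusion: Yes, this is an identity.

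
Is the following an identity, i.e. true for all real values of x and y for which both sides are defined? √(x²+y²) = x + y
No, this is NOT an identity.

Claim: √(x²+y²) = x + y.
Test a specific point where both sides are defined: x = 3/2, y = 3/2.
LHS = √(x²+y²) ≈ 2.1213
RHS = x + y ≈ 3.0000
Since 2.1213 ≠ 3.0000, the equation fails at this point, so it cannot hold for all real values of x and y for which both sides are defined.
(x+y)² = x² + 2xy + y², not x² + y², so the square root does not split this way.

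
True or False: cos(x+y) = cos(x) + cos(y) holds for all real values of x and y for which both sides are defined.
False.

Claim: cos(x+y) = cos(x) + cos(y).
Test a specific point where both sides are defined: x = -π/6, y = -π/6.
LHS = cos(x+y) ≈ 0.5000
RHS = cos(x) + cos(y) ≈ 1.7321
Since 0.5000 ≠ 1.7321, the equation fails at this point, so it cannot hold for all real values of x and y for which both sides are defined.
The correct expansion is cos(x+y) = cos(x)cos(y) - sin(x)sin(y); cosine is not additive.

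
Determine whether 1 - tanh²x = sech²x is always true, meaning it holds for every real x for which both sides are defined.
Claim: 1 - tanh²x = sech²x.
Reasoning: Divide cosh²x - sinh²x = 1 through by cosh²x (never zero): 1 - tanh²x = 1/cosh²x = sech²x.
So the two sides agree for every real x for which both sides are defined.

Conclusion: Yes, this is an identity.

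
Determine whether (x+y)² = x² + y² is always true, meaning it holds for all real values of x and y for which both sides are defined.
No, this is NOT an identity.

Claim: (x+y)² = x² + y².
Test a specific point where both sides are defined: x = 4, y = 5.
LHS = (x+y)² ≈ 81.0000
RHS = x² + y² ≈ 41.0000
Since 81.0000 ≠ 41.0000, the equation fails at this point, so it cannot hold for all real values of x and y for which both sides are defined.
The correct expansion is (x+y)² = x² + 2xy + y²; the cross term 2xy is missing.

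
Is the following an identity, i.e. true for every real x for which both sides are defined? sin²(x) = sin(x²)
Claim: sin²(x) = sin(x²).
Test a specific point where both sides are defined: x = π/3.
LHS = sin²(x) ≈ 0.7500
RHS = sin(x²) ≈ 0.8897
Since 0.7500 ≠ 0.8897, the equation fails at this point, so it cannot hold for every real x for which both sides are defined.
sin²(x) means (sin x)², squaring the output; sin(x²) squares the input. These are different functions.

Conclusion: No, this is NOT an identity.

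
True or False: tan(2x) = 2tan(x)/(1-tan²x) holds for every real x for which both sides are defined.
True.

Claim: tan(2x) = 2tan(x)/(1-tan²x).
Reasoning: tan(2x) = sin(2x)/cos(2x) = 2sin(x)cos(x) / (cos²x - sin²x). Divide numerator and denominator by cos²x: 2tan(x) / (1 - tan²x).
So the two sides agree for every real x for which both sides are defined.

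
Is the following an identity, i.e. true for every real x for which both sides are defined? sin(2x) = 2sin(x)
No, this is NOT an identity.

Claim: sin(2x) = 2sin(x).
Test a specific point where both sides are defined: x = π/3.
LHS = sin(2x) ≈ 0.8660
RHS = 2sin(x) ≈ 1.7321
Since 0.8660 ≠ 1.7321, the equation fails at this point, so it cannot hold for every real x for which both sides are defined.
The correct double-angle formula is sin(2x) = 2sin(x)cos(x).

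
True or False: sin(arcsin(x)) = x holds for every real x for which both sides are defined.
True.

Claim: sin(arcsin(x)) = x.
Reasoning: For -1 ≤ x ≤ 1 (where arcsin is defined), arcsin(x) is by definition an angle whose sine equals x. Taking the sine of that angle returns x. (Note the other order, arcsin(sin x) = x, is NOT an identity.)
So the two sides agree for every real x for which both sides are defined.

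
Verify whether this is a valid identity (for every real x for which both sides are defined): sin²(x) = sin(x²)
No, this is NOT an identity.

Claim: sin²(x) = sin(x²).
Test a specific point where both sides are defined: x = 3π/4.
LHS = sin²(x) ≈ 0.5000
RHS = sin(x²) ≈ -0.6680
Since 0.5000 ≠ -0.6680, the equation fails at this point, so it cannot hold for every real x for which both sides are defined.
sin²(x) means (sin x)², squaring the output; sin(x²) squares the input. These are different functions.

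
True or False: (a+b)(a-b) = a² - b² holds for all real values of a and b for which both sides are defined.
Claim: (a+b)(a-b) = a² - b².
Reasoning: Expand: (a+b)(a-b) = a² - ab + ba - b² = a² - b² (the cross terms cancel).
So the two sides agree for all real values of a and b for which both sides are defined.

Conclusion: True.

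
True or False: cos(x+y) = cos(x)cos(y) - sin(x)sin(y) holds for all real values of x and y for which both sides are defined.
True.

Claim: cos(x+y) = cos(x)cos(y) - sin(x)sin(y).
Reasoning: By Euler's formula e^(i(x+y)) = e^(ix)·e^(iy) = (cos x + i·sin x)(cos y + i·sin y). The real part of the left side is cos(x+y); the real part of the product is cos(x)cos(y) - sin(x)sin(y) (since i·i = -1).
So the two sides agree for all real values of x and y for which both sides are defined.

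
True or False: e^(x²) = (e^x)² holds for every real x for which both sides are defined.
False.

Claim: e^(x²) = (e^x)².
Test a specific point where both sides are defined: x = 1/2.
LHS = e^(x²) ≈ 1.2840
RHS = (e^x)² ≈ 2.7183
Since 1.2840 ≠ 2.7183, the equation fails at this point, so it cannot hold for every real x for which both sides are defined.
(e^x)² = e^(2x), and 2x ≠ x² in general.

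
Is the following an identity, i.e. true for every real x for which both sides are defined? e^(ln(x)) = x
Claim: e^(ln(x)) = x.
Reasoning: For x > 0, ln(x) is by definition the exponent p such that e^p = x. Raising e to that exponent therefore returns x: e^(ln x) = x.
So the two sides agree for every real x for which both sides are defined.

Conclusion: Yes, this is an identity.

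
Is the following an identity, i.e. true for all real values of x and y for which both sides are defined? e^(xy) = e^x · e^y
No, this is NOT an identity.

Claim: e^(xy) = e^x · e^y.
Test a specific point where both sides are defined: x = 1/2, y = 5.
LHS = e^(xy) ≈ 12.1825
RHS = e^x · e^y ≈ 244.6919
Since 12.1825 ≠ 244.6919, the equation fails at this point, so it cannot hold for all real values of x and y for which both sides are defined.
e^x · e^y = e^(x+y), not e^(xy).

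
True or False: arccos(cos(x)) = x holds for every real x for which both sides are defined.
False.

Claim: arccos(cos(x)) = x.
Test a specific point where both sides are defined: x = -π/4.
LHS = arccos(cos(x)) ≈ 0.7854
RHS = x ≈ -0.7854
Since 0.7854 ≠ -0.7854, the equation fails at this point, so it cannot hold for every real x for which both sides are defined.
arccos only returns values in [0, π], so arccos(cos(x)) = x holds only for x in that interval, not for all real x.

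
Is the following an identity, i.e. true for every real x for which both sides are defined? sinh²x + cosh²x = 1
Claim: sinh²x + cosh²x = 1.
Test a specific point where both sides are defined: x = -2.
LHS = sinh²x + cosh²x ≈ 27.3082
RHS = 1 ≈ 1.0000
Since 27.3082 ≠ 1.0000, the equation fails at this point, so it cannot hold for every real x for which both sides are defined.
The correct hyperbolic identity is cosh²x - sinh²x = 1 (a difference); the sum sinh²x + cosh²x equals cosh(2x).

Conclusion: No, this is NOT an identity.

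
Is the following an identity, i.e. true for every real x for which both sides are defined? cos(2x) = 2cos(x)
No, this is NOT an identity.

Claim: cos(2x) = 2cos(x).
Test a specific point where both sides are defined: x = -π/6.
LHS = cos(2x) ≈ 0.5000
RHS = 2cos(x) ≈ 1.7321
Since 0.5000 ≠ 1.7321, the equation fails at this point, so it cannot hold for every real x for which both sides are defined.
The correct double-angle formula is cos(2x) = cos²x - sin²x.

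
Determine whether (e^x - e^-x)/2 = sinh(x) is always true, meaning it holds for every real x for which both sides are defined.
Claim: (e^x - e^-x)/2 = sinh(x).
Reasoning: This is exactly the definition of the hyperbolic sine: sinh(x) := (e^x - e^-x)/2.
So the two sides agree for every real x for which both sides are defined.

Conclusion: Yes, this is an identity.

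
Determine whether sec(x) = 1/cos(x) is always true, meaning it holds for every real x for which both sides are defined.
Yes, this is an identity.

Claim: sec(x) = 1/cos(x).
Reasoning: sec(x) is by definition the reciprocal of cos(x), wherever cos(x) ≠ 0.
So the two sides agree for every real x for which both sides are defined.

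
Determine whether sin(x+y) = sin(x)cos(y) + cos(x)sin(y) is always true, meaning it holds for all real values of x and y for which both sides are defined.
Yes, this is an identity.

Claim: sin(x+y) = sin(x)cos(y) + cos(x)sin(y).
Reasoning: By Euler's formula e^(i(x+y)) = e^(ix)·e^(iy) = (cos x + i·sin x)(cos y + i·sin y). The imaginary part of the left side is sin(x+y); the imaginary part of the product is sin(x)cos(y) + cos(x)sin(y).
So the two sides agree for all real values of x and y for which both sides are defined.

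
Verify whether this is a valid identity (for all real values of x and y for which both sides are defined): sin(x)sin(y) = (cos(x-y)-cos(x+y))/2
Yes, this is an identity.

Claim: sin(x)sin(y) = (cos(x-y)-cos(x+y))/2.
Reasoning: cos(x-y) = cos(x)cos(y) + sin(x)sin(y) and cos(x+y) = cos(x)cos(y) - sin(x)sin(y). Subtracting, cos(x-y) - cos(x+y) = 2sin(x)sin(y); divide by 2.
So the two sides agree for all real values of x and y for which both sides are defined.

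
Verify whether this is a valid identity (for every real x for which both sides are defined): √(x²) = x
Claim: √(x²) = x.
Test a specific point where both sides are defined: x = -1.
LHS = √(x²) ≈ 1.0000
RHS = x ≈ -1.0000
Since 1.0000 ≠ -1.0000, the equation fails at this point, so it cannot hold for every real x for which both sides are defined.
√(x²) = |x|, which differs from x whenever x < 0 (both sides are defined for every real x).

Conclusion: No, this is NOT an identity.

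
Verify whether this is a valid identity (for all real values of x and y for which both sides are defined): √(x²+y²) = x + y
No, this is NOT an identity.

Claim: √(x²+y²) = x + y.
Test a specific point where both sides are defined: x = -2, y = 4.
LHS = √(x²+y²) ≈ 4.4721
RHS = x + y ≈ 2.0000
Since 4.4721 ≠ 2.0000, the equation fails at this point, so it cannot hold for all real values of x and y for which both sides are defined.
(x+y)² = x² + 2xy + y², not x² + y², so the square root does not split this way.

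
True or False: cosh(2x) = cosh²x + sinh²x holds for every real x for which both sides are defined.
True.

Claim: cosh(2x) = cosh²x + sinh²x.
Reasoning: cosh²x = (e^(2x) + 2 + e^(-2x))/4 and sinh²x = (e^(2x) - 2 + e^(-2x))/4. Adding gives (2e^(2x) + 2e^(-2x))/4 = (e^(2x) + e^(-2x))/2 = cosh(2x).
So the two sides agree for every real x for which both sides are defined.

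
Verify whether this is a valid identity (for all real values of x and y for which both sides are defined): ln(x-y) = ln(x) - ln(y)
Claim: ln(x-y) = ln(x) - ln(y).
Test a specific point where both sides are defined: x = 3, y = 3/2.
LHS = ln(x-y) ≈ 0.4055
RHS = ln(x) - ln(y) ≈ 0.6931
Since 0.4055 ≠ 0.6931, the equation fails at this point, so it cannot hold for all real values of x and y for which both sides are defined.
ln(x) - ln(y) = ln(x/y), not ln(x-y).

Conclusion: No, this is NOT an identity.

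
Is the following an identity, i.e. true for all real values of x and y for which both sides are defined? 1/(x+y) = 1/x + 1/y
Claim: 1/(x+y) = 1/x + 1/y.
Test a specific point where both sides are defined: x = 5, y = 1/2.
LHS = 1/(x+y) ≈ 0.1818
RHS = 1/x + 1/y ≈ 2.2000
Since 0.1818 ≠ 2.2000, the equation fails at this point, so it cannot hold for all real values of x and y for which both sides are defined.
1/x + 1/y = (x+y)/(xy), which is not 1/(x+y).

Conclusion: No, this is NOT an identity.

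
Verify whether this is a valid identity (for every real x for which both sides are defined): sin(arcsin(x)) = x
Claim: sin(arcsin(x)) = x.
Reasoning: For -1 ≤ x ≤ 1 (where arcsin is defined), arcsin(x) is by definition an angle whose sine equals x. Taking the sine of that angle returns x. (Note the other order, arcsin(sin x) = x, is NOT an identity.)
So the two sides agree for every real x for which both sides are defined.

Conclusion: Yes, this is an identity.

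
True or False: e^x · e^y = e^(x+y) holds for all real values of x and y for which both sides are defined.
Claim: e^x · e^y = e^(x+y).
Reasoning: This is the law of exponents for a common base: multiplying powers adds exponents. E.g. from the series, (Σ x^j/j!)(Σ y^k/k!) = Σ_m (Σ_{j+k=m} x^j y^k/(j!k!)) = Σ_m (x+y)^m/m! by the binomial theorem.
So the two sides agree for all real values of x and y for which both sides are defined.

Conclusion: True.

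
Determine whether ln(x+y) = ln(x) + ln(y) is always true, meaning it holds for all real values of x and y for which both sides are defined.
Claim: ln(x+y) = ln(x) + ln(y).
Test a specific point where both sides are defined: x = 1/2, y = 3.
LHS = ln(x+y) ≈ 1.2528
RHS = ln(x) + ln(y) ≈ 0.4055
Since 1.2528 ≠ 0.4055, the equation fails at this point, so it cannot hold for all real values of x and y for which both sides are defined.
ln(x) + ln(y) = ln(xy), not ln(x+y).

Conclusion: No, this is NOT an identity.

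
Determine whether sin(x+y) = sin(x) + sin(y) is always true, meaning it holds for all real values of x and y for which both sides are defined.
No, this is NOT an identity.

Claim: sin(x+y) = sin(x) + sin(y).
Test a specific point where both sides are defined: x = -π/2, y = π/6.
LHS = sin(x+y) ≈ -0.8660
RHS = sin(x) + sin(y) ≈ -0.5000
Since -0.8660 ≠ -0.5000, the equation fails at this point, so it cannot hold for all real values of x and y for which both sides are defined.
The correct expansion is sin(x+y) = sin(x)cos(y) + cos(x)sin(y); sine is not additive.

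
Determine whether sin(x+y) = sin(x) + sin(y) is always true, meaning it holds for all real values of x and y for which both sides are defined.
Claim: sin(x+y) = sin(x) + sin(y).
Test a specific point where both sides are defined: x = -π/6, y = π/3.
LHS = sin(x+y) ≈ 0.5000
RHS = sin(x) + sin(y) ≈ 0.3660
Since 0.5000 ≠ 0.3660, the equation fails at this point, so it cannot hold for all real values of x and y for which both sides are defined.
The correct expansion is sin(x+y) = sin(x)cos(y) + cos(x)sin(y); sine is not additive.

Conclusion: No, this is NOT an identity.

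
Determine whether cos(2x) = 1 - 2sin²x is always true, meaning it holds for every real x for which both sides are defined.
Yes, this is an identity.

Claim: cos(2x) = 1 - 2sin²x.
Reasoning: cos(2x) = cos²x - sin²x. Replace cos²x by 1 - sin²x: (1 - sin²x) - sin²x = 1 - 2sin²x.
So the two sides agree for every real x for which both sides are defined.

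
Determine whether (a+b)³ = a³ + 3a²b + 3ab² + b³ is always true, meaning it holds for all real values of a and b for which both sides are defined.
Yes, this is an identity.

Claim: (a+b)³ = a³ + 3a²b + 3ab² + b³.
Reasoning: (a+b)³ = (a+b)(a+b)² = (a+b)(a² + 2ab + b²) = a³ + 2a²b + ab² + a²b + 2ab² + b³ = a³ + 3a²b + 3ab² + b³.
So the two sides agree for all real values of a and b for which both sides are defined.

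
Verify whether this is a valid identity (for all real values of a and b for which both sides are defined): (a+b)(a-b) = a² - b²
Yes, this is an identity.

Claim: (a+b)(a-b) = a² - b².
Reasoning: Expand: (a+b)(a-b) = a² - ab + ba - b² = a² - b² (the cross terms cancel).
So the two sides agree for all real values of a and b for which both sides are defined.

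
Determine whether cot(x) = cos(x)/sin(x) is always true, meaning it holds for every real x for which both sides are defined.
Yes, this is an identity.

Claim: cot(x) = cos(x)/sin(x).
Reasoning: cot(x) is defined as 1/tan(x) = 1/(sin(x)/cos(x)) = cos(x)/sin(x), wherever sin(x) ≠ 0.
So the two sides agree for every real x for which both sides are defined.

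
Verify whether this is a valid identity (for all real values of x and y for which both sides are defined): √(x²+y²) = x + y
Claim: √(x²+y²) = x + y.
Test a specific point where both sides are defined: x = 1, y = 2.
LHS = √(x²+y²) ≈ 2.2361
RHS = x + y ≈ 3.0000
Since 2.2361 ≠ 3.0000, the equation fails at this point, so it cannot hold for all real values of x and y for which both sides are defined.
(x+y)² = x² + 2xy + y², not x² + y², so the square root does not split this way.

Conclusion: No, this is NOT an identity.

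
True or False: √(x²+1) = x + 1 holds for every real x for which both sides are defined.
Claim: √(x²+1) = x + 1.
Test a specific point where both sides are defined: x = 1/2.
LHS = √(x²+1) ≈ 1.1180
RHS = x + 1 ≈ 1.5000
Since 1.1180 ≠ 1.5000, the equation fails at this point, so it cannot hold for every real x for which both sides are defined.
(x+1)² = x² + 2x + 1 ≠ x² + 1 unless x = 0.

Conclusion: False.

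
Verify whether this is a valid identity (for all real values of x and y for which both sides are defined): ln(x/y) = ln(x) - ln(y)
Claim: ln(x/y) = ln(x) - ln(y).
Reasoning: Both sides are simultaneously defined only when x, y > 0. Write x = e^p, y = e^q. Then x/y = e^(p-q), so ln(x/y) = p - q = ln(x) - ln(y).
So the two sides agree for all real values of x and y for which both sides are defined.

Conclusion: Yes, this is an identity.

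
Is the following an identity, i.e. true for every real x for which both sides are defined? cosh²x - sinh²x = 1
Yes, this is an identity.

Claim: cosh²x - sinh²x = 1.
Reasoning: With cosh(x) = (e^x + e^-x)/2 and sinh(x) = (e^x - e^-x)/2: cosh²x = (e^(2x) + 2 + e^(-2x))/4 and sinh²x = (e^(2x) - 2 + e^(-2x))/4. Subtracting leaves 4/4 = 1.
So the two sides agree for every real x for which both sides are defined.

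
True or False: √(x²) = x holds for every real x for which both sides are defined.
Claim: √(x²) = x.
Test a specific point where both sides are defined: x = -2.
LHS = √(x²) ≈ 2.0000
RHS = x ≈ -2.0000
Since 2.0000 ≠ -2.0000, the equation fails at this point, so it cannot hold for every real x for which both sides are defined.
√(x²) = |x|, which differs from x whenever x < 0 (both sides are defined for every real x).

Conclusion: False.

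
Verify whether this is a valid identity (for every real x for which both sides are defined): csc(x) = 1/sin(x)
Yes, this is an identity.

Claim: csc(x) = 1/sin(x).
Reasoning: csc(x) is by definition the reciprocal of sin(x), wherever sin(x) ≠ 0.
So the two sides agree for every real x for which both sides are defined.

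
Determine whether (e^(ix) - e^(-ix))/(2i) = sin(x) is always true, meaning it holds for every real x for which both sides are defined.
Yes, this is an identity.

Claim: (e^(ix) - e^(-ix))/(2i) = sin(x).
Reasoning: By Euler's formula e^(ix) = cos(x) + i·sin(x) and e^(-ix) = cos(x) - i·sin(x). Subtracting cancels the cosine terms: e^(ix) - e^(-ix) = 2i·sin(x); divide by 2i.
So the two sides agree for every real x for which both sides are defined.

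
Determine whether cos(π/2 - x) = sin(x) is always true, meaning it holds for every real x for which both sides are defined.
Yes, this is an identity.

Claim: cos(π/2 - x) = sin(x).
Reasoning: Use cos(u - v) = cos(u)cos(v) + sin(u)sin(v) with u = π/2, v = x: cos(π/2)cos(x) + sin(π/2)sin(x) = 0·cos(x) + 1·sin(x) = sin(x).
So the two sides agree for every real x for which both sides are defined.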